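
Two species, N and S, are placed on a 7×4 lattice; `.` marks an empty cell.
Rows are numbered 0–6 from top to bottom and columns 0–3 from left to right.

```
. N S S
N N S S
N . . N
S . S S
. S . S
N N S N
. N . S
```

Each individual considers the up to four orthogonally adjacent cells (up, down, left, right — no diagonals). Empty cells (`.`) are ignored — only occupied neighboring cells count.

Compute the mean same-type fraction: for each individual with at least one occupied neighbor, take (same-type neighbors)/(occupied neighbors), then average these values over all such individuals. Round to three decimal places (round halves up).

Row 0: (0,1)N 1/2 · (0,2)S 2/3 · (0,3)S 2/2
Row 1: (1,0)N 2/2 · (1,1)N 2/3 · (1,2)S 2/3 · (1,3)S 2/3
Row 2: (2,0)N 1/2 · (2,3)N 0/2
Row 3: (3,0)S 0/1 · (3,2)S 1/1 · (3,3)S 2/3
Row 4: (4,1)S 0/1 · (4,3)S 1/2
Row 5: (5,0)N 1/1 · (5,1)N 2/4 · (5,2)S 0/2 · (5,3)N 0/3
Row 6: (6,1)N 1/1 · (6,3)S 0/1
Sum over 20 individuals: 1/2 + 2/3 + 2/2 + 2/2 + 2/3 + 2/3 + 2/3 + 1/2 + 0/2 + 0/1 + 1/1 + 2/3 + 0/1 + 1/2 + 1/1 + 2/4 + 0/2 + 0/3 + 1/1 + 0/1 = 31/3; mean = 31/3 ÷ 20 = 31/60 = 0.516666… → 0.517.

0.517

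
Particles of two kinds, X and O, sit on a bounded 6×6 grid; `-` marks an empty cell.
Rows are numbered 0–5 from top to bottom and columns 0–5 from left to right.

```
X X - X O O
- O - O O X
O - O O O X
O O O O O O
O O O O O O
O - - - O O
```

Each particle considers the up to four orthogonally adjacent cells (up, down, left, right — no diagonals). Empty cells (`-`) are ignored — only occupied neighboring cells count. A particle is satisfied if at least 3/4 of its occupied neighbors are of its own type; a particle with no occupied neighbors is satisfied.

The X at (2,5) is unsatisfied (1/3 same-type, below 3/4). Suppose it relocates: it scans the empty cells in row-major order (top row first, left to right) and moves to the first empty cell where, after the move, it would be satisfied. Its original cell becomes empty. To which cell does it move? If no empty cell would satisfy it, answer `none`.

(0,2)

Vacating (2,5). Empty cells in order:
  (0,2): 2/2 same-type → satisfied — stop here.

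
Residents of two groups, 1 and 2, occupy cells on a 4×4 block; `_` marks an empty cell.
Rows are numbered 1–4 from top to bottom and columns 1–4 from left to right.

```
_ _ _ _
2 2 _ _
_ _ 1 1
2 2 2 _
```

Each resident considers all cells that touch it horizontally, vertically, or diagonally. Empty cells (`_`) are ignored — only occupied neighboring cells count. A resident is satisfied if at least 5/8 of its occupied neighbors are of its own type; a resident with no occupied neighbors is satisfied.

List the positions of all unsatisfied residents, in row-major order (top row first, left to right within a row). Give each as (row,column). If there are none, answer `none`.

(2,2), (3,3), (3,4), (4,3)

Row 2: (2,1)2 1/1 ✓ · (2,2)2 1/2 ✗
Row 3: (3,3)1 1/4 ✗ · (3,4)1 1/2 ✗
Row 4: (4,1)2 1/1 ✓ · (4,2)2 2/3 ✓ · (4,3)2 1/3 ✗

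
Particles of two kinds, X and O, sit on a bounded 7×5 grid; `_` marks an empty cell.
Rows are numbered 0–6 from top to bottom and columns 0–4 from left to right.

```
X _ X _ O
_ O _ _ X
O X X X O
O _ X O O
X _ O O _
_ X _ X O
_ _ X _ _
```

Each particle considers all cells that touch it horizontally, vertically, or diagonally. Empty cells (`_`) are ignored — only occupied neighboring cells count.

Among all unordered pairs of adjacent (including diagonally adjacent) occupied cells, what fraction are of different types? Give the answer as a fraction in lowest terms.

20/39

Scan each occupied cell's neighbors to the right and below (and the two forward diagonals) so each pair is counted once.
From row 0: 3 unlike of 3 pairs (running 3/3).
From row 1: 3 unlike of 5 pairs (running 6/8).
From row 2: 6 unlike of 14 pairs (running 12/22).
From row 3: 4 unlike of 8 pairs (running 16/30).
From row 4: 3 unlike of 6 pairs (running 19/36).
From row 5: 1 unlike of 3 pairs (running 20/39).
Total adjacent occupied pairs: 39; unlike-type pairs: 20.
20/39 is already in lowest terms.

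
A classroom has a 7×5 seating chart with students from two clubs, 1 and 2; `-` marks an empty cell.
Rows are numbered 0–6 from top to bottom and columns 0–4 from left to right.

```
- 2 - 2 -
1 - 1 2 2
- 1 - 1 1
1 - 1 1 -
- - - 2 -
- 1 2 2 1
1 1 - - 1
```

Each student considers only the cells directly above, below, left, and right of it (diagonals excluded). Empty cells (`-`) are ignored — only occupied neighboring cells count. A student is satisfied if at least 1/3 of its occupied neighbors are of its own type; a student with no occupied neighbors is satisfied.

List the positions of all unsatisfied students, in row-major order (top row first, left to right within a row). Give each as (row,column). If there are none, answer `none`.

Row 0: (0,1)2 0/0 ok · (0,3)2 1/1 ok
Row 1: (1,0)1 0/0 ok · (1,2)1 0/1 unhappy · (1,3)2 2/4 ok · (1,4)2 1/2 ok
Row 2: (2,1)1 0/0 ok · (2,3)1 2/3 ok · (2,4)1 1/2 ok
Row 3: (3,0)1 0/0 ok · (3,2)1 1/1 ok · (3,3)1 2/3 ok
Row 4: (4,3)2 1/2 ok
Row 5: (5,1)1 1/2 ok · (5,2)2 1/2 ok · (5,3)2 2/3 ok · (5,4)1 1/2 ok
Row 6: (6,0)1 1/1 ok · (6,1)1 2/2 ok · (6,4)1 1/1 ok

(1,2)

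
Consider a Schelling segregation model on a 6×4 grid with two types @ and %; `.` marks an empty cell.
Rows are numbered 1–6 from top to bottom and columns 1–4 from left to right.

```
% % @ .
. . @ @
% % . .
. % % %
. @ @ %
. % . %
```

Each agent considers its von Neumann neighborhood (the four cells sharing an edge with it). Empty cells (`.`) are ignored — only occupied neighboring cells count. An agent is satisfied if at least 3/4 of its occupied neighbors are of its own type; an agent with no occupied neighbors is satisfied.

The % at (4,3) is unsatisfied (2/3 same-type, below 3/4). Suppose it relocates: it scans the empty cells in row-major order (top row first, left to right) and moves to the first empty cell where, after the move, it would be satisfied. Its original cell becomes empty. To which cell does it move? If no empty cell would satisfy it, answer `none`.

Vacating (4,3). Empty cells in order:
  (1,4): 0/2 same-type → still unsatisfied.
  (2,1): 2/2 same-type → satisfied — stop here.

(2,1)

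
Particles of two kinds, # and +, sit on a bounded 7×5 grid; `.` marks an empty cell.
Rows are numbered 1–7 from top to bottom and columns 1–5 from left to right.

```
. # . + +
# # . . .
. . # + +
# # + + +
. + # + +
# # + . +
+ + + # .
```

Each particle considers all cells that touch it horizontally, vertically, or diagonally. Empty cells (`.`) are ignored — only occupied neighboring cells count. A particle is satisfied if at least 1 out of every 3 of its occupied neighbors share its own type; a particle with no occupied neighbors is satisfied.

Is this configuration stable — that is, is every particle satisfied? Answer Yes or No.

No

(1,2)# 2/2 satisfied
(1,4)+ 1/1 satisfied
(1,5)+ 1/1 satisfied
(2,1)# 2/2 satisfied
(2,2)# 3/3 satisfied
(3,3)# 2/5 satisfied
(3,4)+ 4/5 satisfied
(3,5)+ 3/3 satisfied
(4,1)# 1/2 satisfied
(4,2)# 3/5 satisfied
(4,3)+ 4/7 satisfied
(4,4)+ 6/8 satisfied
(4,5)+ 5/5 satisfied
(5,2)+ 2/7 not
(5,3)# 2/7 not
(5,4)+ 6/7 satisfied
(5,5)+ 4/4 satisfied
(6,1)# 1/4 not
(6,2)# 2/7 not
(6,3)+ 4/7 satisfied
(6,5)+ 2/3 satisfied
(7,1)+ 1/3 satisfied
(7,2)+ 3/5 satisfied
(7,3)+ 2/4 satisfied
(7,4)# 0/3 not
For instance (5,2) has only 2/7 same-type neighbors, below 1/3.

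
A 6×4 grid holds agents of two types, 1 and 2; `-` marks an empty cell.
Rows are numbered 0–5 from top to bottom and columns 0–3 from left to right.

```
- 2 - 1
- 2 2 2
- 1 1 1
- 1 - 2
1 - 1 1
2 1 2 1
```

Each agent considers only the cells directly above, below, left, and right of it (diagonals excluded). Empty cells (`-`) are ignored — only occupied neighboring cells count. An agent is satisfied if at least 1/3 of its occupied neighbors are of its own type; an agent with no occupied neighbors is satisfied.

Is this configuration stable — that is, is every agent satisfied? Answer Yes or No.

No

(0,1)2 1/1 ok
(0,3)1 0/1 unhappy
(1,1)2 2/3 ok
(1,2)2 2/3 ok
(1,3)2 1/3 ok
(2,1)1 2/3 ok
(2,2)1 2/3 ok
(2,3)1 1/3 ok
(3,1)1 1/1 ok
(3,3)2 0/2 unhappy
(4,0)1 0/1 unhappy
(4,2)1 1/2 ok
(4,3)1 2/3 ok
(5,0)2 0/2 unhappy
(5,1)1 0/2 unhappy
(5,2)2 0/3 unhappy
(5,3)1 1/2 ok
For instance (0,3) has only 0/1 same-type neighbors, below 1/3.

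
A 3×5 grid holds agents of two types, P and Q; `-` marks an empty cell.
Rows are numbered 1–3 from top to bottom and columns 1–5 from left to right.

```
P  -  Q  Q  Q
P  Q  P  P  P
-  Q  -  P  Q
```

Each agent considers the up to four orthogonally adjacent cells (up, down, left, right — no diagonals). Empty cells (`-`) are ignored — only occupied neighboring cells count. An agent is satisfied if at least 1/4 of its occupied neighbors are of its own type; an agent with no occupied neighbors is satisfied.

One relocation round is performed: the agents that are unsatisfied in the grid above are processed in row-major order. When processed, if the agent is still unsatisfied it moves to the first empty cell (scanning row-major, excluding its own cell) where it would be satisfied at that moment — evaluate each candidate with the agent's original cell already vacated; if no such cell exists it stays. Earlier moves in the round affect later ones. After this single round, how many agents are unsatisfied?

Initially unsatisfied (in order): (3,5).
  (3,5) → (1,2).
Resulting grid:
P Q Q Q Q
P Q P P P
- Q - P -
All satisfied now.

0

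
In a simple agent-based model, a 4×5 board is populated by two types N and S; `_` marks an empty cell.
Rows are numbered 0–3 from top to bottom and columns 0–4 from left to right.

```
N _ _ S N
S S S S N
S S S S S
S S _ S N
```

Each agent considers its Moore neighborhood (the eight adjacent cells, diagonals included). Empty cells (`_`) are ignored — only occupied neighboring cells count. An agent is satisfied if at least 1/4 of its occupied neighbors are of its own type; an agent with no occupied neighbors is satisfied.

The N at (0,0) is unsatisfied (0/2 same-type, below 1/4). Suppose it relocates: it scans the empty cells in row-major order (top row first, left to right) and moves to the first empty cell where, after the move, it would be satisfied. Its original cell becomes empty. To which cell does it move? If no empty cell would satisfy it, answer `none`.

Vacating (0,0). Empty cells in order:
  (0,1): 0/3 same-type → still unsatisfied.
  (0,2): 0/4 same-type → still unsatisfied.
  (3,2): 0/5 same-type → still unsatisfied.

none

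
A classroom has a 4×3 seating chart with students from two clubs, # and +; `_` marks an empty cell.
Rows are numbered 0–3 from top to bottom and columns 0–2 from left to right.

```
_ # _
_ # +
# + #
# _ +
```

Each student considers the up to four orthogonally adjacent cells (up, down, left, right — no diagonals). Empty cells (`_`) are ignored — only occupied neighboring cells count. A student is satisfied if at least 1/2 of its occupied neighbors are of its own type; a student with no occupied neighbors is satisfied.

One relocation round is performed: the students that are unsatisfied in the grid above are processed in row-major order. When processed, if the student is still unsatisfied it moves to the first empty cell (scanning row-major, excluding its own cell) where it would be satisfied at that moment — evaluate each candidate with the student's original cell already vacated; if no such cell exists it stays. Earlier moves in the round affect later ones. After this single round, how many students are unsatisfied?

0

Initially unsatisfied (in order): (1,1), (1,2), (2,1), (2,2), (3,2).
  (1,1) → (0,0).
  (1,2) → (1,1).
  (2,1) → (1,2).
  (2,2) → (0,2).
  (3,2): now satisfied by earlier moves; stays.
Resulting grid:
# # #
_ + +
# _ _
# _ +
All satisfied now.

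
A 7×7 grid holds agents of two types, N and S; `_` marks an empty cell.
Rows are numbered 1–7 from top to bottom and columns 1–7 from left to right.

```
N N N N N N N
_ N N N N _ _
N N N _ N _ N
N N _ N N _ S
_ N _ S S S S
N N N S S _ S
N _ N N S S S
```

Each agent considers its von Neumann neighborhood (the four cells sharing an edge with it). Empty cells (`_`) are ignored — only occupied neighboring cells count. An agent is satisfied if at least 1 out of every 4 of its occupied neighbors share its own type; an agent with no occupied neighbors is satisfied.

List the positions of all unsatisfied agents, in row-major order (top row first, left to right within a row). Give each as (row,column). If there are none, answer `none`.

(1,1)N 1/1 ✓
(1,2)N 3/3 ✓
(1,3)N 3/3 ✓
(1,4)N 3/3 ✓
(1,5)N 3/3 ✓
(1,6)N 2/2 ✓
(1,7)N 1/1 ✓
(2,2)N 3/3 ✓
(2,3)N 4/4 ✓
(2,4)N 3/3 ✓
(2,5)N 3/3 ✓
(3,1)N 2/2 ✓
(3,2)N 4/4 ✓
(3,3)N 2/2 ✓
(3,5)N 2/2 ✓
(3,7)N 0/1 ✗
(4,1)N 2/2 ✓
(4,2)N 3/3 ✓
(4,4)N 1/2 ✓
(4,5)N 2/3 ✓
(4,7)S 1/2 ✓
(5,2)N 2/2 ✓
(5,4)S 2/3 ✓
(5,5)S 3/4 ✓
(5,6)S 2/2 ✓
(5,7)S 3/3 ✓
(6,1)N 2/2 ✓
(6,2)N 3/3 ✓
(6,3)N 2/3 ✓
(6,4)S 2/4 ✓
(6,5)S 3/3 ✓
(6,7)S 2/2 ✓
(7,1)N 1/1 ✓
(7,3)N 2/2 ✓
(7,4)N 1/3 ✓
(7,5)S 2/3 ✓
(7,6)S 2/2 ✓
(7,7)S 2/2 ✓

(3,7)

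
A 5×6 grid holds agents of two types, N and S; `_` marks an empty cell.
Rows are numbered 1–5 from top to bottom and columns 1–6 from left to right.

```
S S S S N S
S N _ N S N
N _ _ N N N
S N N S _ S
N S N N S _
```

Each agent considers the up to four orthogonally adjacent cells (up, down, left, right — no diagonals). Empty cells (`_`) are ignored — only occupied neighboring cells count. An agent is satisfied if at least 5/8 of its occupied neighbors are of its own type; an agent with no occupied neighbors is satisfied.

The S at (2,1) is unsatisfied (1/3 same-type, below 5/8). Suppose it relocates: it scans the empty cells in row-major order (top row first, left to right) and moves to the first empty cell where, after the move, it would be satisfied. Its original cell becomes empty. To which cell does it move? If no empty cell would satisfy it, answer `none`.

Vacating (2,1). Empty cells in order:
  (2,3): 1/3 same-type → still unsatisfied.
  (3,2): 0/3 same-type → still unsatisfied.
  (3,3): 0/2 same-type → still unsatisfied.
  (4,5): 3/4 same-type → satisfied — stop here.

(4,5)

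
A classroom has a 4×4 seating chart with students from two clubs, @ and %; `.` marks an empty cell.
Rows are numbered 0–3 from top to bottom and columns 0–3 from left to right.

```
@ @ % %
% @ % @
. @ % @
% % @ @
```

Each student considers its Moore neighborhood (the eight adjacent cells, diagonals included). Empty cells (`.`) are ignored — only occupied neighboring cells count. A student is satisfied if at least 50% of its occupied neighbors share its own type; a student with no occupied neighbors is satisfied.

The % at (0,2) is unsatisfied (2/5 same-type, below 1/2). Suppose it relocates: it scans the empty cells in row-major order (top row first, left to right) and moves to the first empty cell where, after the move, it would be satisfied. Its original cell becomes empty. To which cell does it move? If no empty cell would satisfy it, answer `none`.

Vacating (0,2). Empty cells in order:
  (2,0): 3/5 same-type → satisfied — stop here.

(2,0)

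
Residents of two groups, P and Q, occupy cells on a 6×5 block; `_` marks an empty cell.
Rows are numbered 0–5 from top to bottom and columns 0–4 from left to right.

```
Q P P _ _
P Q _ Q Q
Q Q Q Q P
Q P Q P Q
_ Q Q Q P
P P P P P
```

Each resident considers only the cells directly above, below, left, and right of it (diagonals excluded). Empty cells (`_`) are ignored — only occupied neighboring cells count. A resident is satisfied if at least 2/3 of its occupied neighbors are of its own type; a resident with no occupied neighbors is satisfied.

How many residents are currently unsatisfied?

Row 0: (0,0)Q 0/2 not · (0,1)P 1/3 not · (0,2)P 1/1 satisfied
Row 1: (1,0)P 0/3 not · (1,1)Q 1/3 not · (1,3)Q 2/2 satisfied · (1,4)Q 1/2 not
Row 2: (2,0)Q 2/3 satisfied · (2,1)Q 3/4 satisfied · (2,2)Q 3/3 satisfied · (2,3)Q 2/4 not · (2,4)P 0/3 not
Row 3: (3,0)Q 1/2 not · (3,1)P 0/4 not · (3,2)Q 2/4 not · (3,3)P 0/4 not · (3,4)Q 0/3 not
Row 4: (4,1)Q 1/3 not · (4,2)Q 3/4 satisfied · (4,3)Q 1/4 not · (4,4)P 1/3 not
Row 5: (5,0)P 1/1 satisfied · (5,1)P 2/3 satisfied · (5,2)P 2/3 satisfied · (5,3)P 2/3 satisfied · (5,4)P 2/2 satisfied
Unsatisfied: (0,0), (0,1), (1,0), (1,1), (1,4), (2,3), (2,4), (3,0), (3,1), (3,2), (3,3), (3,4), (4,1), (4,3), (4,4) — 15 in total.

15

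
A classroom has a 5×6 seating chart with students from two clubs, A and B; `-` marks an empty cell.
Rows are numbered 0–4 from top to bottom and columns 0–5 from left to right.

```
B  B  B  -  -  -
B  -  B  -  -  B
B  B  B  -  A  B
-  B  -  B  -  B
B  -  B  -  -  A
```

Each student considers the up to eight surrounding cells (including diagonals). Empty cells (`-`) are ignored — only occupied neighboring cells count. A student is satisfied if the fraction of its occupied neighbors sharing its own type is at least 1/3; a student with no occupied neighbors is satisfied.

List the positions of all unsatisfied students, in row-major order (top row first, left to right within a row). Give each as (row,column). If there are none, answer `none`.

(2,4), (4,5)

Row 0: (0,0)B 2/2 satisfied · (0,1)B 4/4 satisfied · (0,2)B 2/2 satisfied
Row 1: (1,0)B 4/4 satisfied · (1,2)B 4/4 satisfied · (1,5)B 1/2 satisfied
Row 2: (2,0)B 3/3 satisfied · (2,1)B 5/5 satisfied · (2,2)B 4/4 satisfied · (2,4)A 0/4 not · (2,5)B 2/3 satisfied
Row 3: (3,1)B 5/5 satisfied · (3,3)B 2/3 satisfied · (3,5)B 1/3 satisfied
Row 4: (4,0)B 1/1 satisfied · (4,2)B 2/2 satisfied · (4,5)A 0/1 not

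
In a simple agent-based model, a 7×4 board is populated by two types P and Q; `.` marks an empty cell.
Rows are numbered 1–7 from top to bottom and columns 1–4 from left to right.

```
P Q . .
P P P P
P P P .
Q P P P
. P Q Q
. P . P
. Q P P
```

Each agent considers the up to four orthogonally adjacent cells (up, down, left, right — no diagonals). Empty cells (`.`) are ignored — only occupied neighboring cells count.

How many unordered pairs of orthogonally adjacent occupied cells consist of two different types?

Scan each occupied cell's neighbors to the right and below so each pair is counted once.
From row 1: 2 unlike of 3 pairs (running 2/3).
From row 2: 0 unlike of 6 pairs (running 2/9).
From row 3: 1 unlike of 5 pairs (running 3/14).
From row 4: 3 unlike of 6 pairs (running 6/20).
From row 5: 2 unlike of 4 pairs (running 8/24).
From row 6: 1 unlike of 2 pairs (running 9/26).
From row 7: 1 unlike of 2 pairs (running 10/28).
Total adjacent occupied pairs: 28; unlike-type pairs: 10.

10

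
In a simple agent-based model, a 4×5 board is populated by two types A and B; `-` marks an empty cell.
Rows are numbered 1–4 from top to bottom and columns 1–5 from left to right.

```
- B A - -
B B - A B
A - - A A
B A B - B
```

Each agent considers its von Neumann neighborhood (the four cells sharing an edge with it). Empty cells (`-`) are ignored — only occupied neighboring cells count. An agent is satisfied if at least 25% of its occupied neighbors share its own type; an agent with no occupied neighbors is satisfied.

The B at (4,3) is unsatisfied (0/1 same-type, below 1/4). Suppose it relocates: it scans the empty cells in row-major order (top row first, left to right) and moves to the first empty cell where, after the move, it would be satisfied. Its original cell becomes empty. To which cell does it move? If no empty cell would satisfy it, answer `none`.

Vacating (4,3). Empty cells in order:
  (1,1): 2/2 same-type → satisfied — stop here.

(1,1)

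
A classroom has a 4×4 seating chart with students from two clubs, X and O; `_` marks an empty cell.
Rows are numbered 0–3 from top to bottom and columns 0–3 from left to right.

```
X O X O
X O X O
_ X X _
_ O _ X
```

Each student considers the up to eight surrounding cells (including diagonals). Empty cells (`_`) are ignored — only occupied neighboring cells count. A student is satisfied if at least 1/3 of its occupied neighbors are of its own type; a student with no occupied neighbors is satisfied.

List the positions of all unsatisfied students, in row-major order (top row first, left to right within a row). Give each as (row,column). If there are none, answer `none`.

(0,0)X 1/3 ✓
(0,1)O 1/5 ✗
(0,2)X 1/5 ✗
(0,3)O 1/3 ✓
(1,0)X 2/4 ✓
(1,1)O 1/7 ✗
(1,2)X 3/7 ✓
(1,3)O 1/4 ✗
(2,1)X 3/5 ✓
(2,2)X 3/6 ✓
(3,1)O 0/2 ✗
(3,3)X 1/1 ✓

(0,1), (0,2), (1,1), (1,3), (3,1)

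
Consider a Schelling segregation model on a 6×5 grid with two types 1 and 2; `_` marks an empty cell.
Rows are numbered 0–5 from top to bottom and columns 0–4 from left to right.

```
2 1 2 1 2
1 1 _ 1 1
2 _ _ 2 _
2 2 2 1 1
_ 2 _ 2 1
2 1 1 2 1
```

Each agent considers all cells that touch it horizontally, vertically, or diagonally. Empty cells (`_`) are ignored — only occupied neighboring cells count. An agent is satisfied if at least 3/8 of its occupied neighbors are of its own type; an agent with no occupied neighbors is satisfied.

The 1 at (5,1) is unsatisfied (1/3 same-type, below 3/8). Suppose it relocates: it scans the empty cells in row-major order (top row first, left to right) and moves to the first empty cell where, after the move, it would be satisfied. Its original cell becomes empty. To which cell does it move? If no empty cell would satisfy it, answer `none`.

(1,2)

Vacating (5,1). Empty cells in order:
  (1,2): 4/6 same-type → satisfied — stop here.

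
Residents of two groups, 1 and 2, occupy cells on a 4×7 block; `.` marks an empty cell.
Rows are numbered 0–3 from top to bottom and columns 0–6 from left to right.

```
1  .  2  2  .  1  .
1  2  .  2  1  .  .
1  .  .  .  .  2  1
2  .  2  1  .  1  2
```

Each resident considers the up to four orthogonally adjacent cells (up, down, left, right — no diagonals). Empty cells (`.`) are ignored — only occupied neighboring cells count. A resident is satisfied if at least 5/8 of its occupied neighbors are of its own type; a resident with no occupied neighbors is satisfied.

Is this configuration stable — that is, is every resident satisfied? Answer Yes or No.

(0,0)1 1/1 ok
(0,2)2 1/1 ok
(0,3)2 2/2 ok
(0,5)1 0/0 ok
(1,0)1 2/3 ok
(1,1)2 0/1 unhappy
(1,3)2 1/2 unhappy
(1,4)1 0/1 unhappy
(2,0)1 1/2 unhappy
(2,5)2 0/2 unhappy
(2,6)1 0/2 unhappy
(3,0)2 0/1 unhappy
(3,2)2 0/1 unhappy
(3,3)1 0/1 unhappy
(3,5)1 0/2 unhappy
(3,6)2 0/2 unhappy
For instance (1,1) has only 0/1 same-type neighbors, below 5/8.

No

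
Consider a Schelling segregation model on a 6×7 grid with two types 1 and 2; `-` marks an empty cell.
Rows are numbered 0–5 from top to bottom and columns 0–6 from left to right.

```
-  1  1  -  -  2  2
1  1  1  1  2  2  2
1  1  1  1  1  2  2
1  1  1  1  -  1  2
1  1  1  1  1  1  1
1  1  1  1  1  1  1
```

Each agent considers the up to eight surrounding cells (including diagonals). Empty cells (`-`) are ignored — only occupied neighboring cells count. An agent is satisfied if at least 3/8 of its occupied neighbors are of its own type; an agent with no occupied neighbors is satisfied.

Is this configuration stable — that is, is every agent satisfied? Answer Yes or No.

(0,1)1 4/4 ok
(0,2)1 4/4 ok
(0,5)2 4/4 ok
(0,6)2 3/3 ok
(1,0)1 4/4 ok
(1,1)1 7/7 ok
(1,2)1 7/7 ok
(1,3)1 5/6 ok
(1,4)2 3/6 ok
(1,5)2 6/7 ok
(1,6)2 5/5 ok
(2,0)1 5/5 ok
(2,1)1 8/8 ok
(2,2)1 8/8 ok
(2,3)1 6/7 ok
(2,4)1 4/7 ok
(2,5)2 5/7 ok
(2,6)2 4/5 ok
(3,0)1 5/5 ok
(3,1)1 8/8 ok
(3,2)1 8/8 ok
(3,3)1 7/7 ok
(3,5)1 4/7 ok
(3,6)2 2/5 ok
(4,0)1 5/5 ok
(4,1)1 8/8 ok
(4,2)1 8/8 ok
(4,3)1 7/7 ok
(4,4)1 7/7 ok
(4,5)1 6/7 ok
(4,6)1 4/5 ok
(5,0)1 3/3 ok
(5,1)1 5/5 ok
(5,2)1 5/5 ok
(5,3)1 5/5 ok
(5,4)1 5/5 ok
(5,5)1 5/5 ok
(5,6)1 3/3 ok
All meet the threshold, so the configuration is stable.

Yes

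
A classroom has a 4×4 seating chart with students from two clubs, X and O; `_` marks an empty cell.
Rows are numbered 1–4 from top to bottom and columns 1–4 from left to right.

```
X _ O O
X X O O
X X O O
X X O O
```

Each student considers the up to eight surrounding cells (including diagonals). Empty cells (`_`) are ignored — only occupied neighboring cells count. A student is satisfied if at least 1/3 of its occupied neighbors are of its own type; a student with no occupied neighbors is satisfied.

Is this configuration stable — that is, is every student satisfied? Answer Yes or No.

Yes

Row 1: (1,1)X 2/2 ✓ · (1,3)O 3/4 ✓ · (1,4)O 3/3 ✓
Row 2: (2,1)X 4/4 ✓ · (2,2)X 4/7 ✓ · (2,3)O 5/7 ✓ · (2,4)O 5/5 ✓
Row 3: (3,1)X 5/5 ✓ · (3,2)X 5/8 ✓ · (3,3)O 5/8 ✓ · (3,4)O 5/5 ✓
Row 4: (4,1)X 3/3 ✓ · (4,2)X 3/5 ✓ · (4,3)O 3/5 ✓ · (4,4)O 3/3 ✓
All meet the threshold, so the configuration is stable.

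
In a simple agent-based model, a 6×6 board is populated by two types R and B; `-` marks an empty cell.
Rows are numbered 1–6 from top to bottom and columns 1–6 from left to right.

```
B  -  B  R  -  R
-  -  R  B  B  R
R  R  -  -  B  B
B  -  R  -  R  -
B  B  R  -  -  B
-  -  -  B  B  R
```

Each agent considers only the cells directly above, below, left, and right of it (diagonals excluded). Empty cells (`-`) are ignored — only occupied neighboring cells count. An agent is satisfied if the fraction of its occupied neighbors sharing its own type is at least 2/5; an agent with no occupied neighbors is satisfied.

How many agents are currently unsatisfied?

8

(1,1)B 0/0 ✓
(1,3)B 0/2 ✗
(1,4)R 0/2 ✗
(1,6)R 1/1 ✓
(2,3)R 0/2 ✗
(2,4)B 1/3 ✗
(2,5)B 2/3 ✓
(2,6)R 1/3 ✗
(3,1)R 1/2 ✓
(3,2)R 1/1 ✓
(3,5)B 2/3 ✓
(3,6)B 1/2 ✓
(4,1)B 1/2 ✓
(4,3)R 1/1 ✓
(4,5)R 0/1 ✗
(5,1)B 2/2 ✓
(5,2)B 1/2 ✓
(5,3)R 1/2 ✓
(5,6)B 0/1 ✗
(6,4)B 1/1 ✓
(6,5)B 1/2 ✓
(6,6)R 0/2 ✗
Unsatisfied: (1,3), (1,4), (2,3), (2,4), (2,6), (4,5), (5,6), (6,6) — 8 in total.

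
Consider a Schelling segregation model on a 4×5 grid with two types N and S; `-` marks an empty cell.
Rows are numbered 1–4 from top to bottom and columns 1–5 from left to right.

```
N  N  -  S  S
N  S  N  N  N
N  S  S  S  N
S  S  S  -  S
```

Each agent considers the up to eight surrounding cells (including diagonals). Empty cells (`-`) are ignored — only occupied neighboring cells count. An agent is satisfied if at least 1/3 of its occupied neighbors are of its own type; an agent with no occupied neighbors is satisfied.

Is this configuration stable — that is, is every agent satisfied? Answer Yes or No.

Row 1: (1,1)N 2/3 ok · (1,2)N 3/4 ok · (1,4)S 1/4 unhappy · (1,5)S 1/3 ok
Row 2: (2,1)N 3/5 ok · (2,2)S 2/7 unhappy · (2,3)N 2/7 unhappy · (2,4)N 3/7 ok · (2,5)N 2/5 ok
Row 3: (3,1)N 1/5 unhappy · (3,2)S 5/8 ok · (3,3)S 5/7 ok · (3,4)S 3/7 ok · (3,5)N 2/4 ok
Row 4: (4,1)S 2/3 ok · (4,2)S 4/5 ok · (4,3)S 4/4 ok · (4,5)S 1/2 ok
For instance (1,4) has only 1/4 same-type neighbors, below 1/3.

No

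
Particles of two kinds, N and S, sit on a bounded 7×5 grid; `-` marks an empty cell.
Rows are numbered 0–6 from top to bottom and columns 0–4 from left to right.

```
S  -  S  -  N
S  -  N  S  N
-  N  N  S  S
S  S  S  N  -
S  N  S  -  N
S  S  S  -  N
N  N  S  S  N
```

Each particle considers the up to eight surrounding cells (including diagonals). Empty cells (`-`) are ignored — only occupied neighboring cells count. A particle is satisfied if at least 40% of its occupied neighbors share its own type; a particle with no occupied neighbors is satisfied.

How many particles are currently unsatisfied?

6

Row 0: (0,0)S 1/1 ok · (0,2)S 1/2 ok · (0,4)N 1/2 ok
Row 1: (1,0)S 1/2 ok · (1,2)N 2/5 ok · (1,3)S 3/7 ok · (1,4)N 1/4 unhappy
Row 2: (2,1)N 2/6 unhappy · (2,2)N 3/7 ok · (2,3)S 3/7 ok · (2,4)S 2/4 ok
Row 3: (3,0)S 2/4 ok · (3,1)S 4/7 ok · (3,2)S 3/7 ok · (3,3)N 2/6 unhappy
Row 4: (4,0)S 4/5 ok · (4,1)N 0/8 unhappy · (4,2)S 4/6 ok · (4,4)N 2/2 ok
Row 5: (5,0)S 2/5 ok · (5,1)S 5/8 ok · (5,2)S 4/6 ok · (5,4)N 2/3 ok
Row 6: (6,0)N 1/3 unhappy · (6,1)N 1/5 unhappy · (6,2)S 3/4 ok · (6,3)S 2/4 ok · (6,4)N 1/2 ok
Unsatisfied: (1,4), (2,1), (3,3), (4,1), (6,0), (6,1) — 6 in total.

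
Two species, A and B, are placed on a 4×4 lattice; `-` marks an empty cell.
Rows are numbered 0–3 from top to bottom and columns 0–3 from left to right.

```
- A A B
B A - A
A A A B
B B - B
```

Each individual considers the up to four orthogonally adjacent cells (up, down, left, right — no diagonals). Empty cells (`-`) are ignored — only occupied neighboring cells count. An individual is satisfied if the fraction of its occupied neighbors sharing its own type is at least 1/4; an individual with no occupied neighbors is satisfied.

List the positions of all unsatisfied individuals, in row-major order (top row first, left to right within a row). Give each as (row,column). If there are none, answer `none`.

Row 0: (0,1)A 2/2 ✓ · (0,2)A 1/2 ✓ · (0,3)B 0/2 ✗
Row 1: (1,0)B 0/2 ✗ · (1,1)A 2/3 ✓ · (1,3)A 0/2 ✗
Row 2: (2,0)A 1/3 ✓ · (2,1)A 3/4 ✓ · (2,2)A 1/2 ✓ · (2,3)B 1/3 ✓
Row 3: (3,0)B 1/2 ✓ · (3,1)B 1/2 ✓ · (3,3)B 1/1 ✓

(0,3), (1,0), (1,3)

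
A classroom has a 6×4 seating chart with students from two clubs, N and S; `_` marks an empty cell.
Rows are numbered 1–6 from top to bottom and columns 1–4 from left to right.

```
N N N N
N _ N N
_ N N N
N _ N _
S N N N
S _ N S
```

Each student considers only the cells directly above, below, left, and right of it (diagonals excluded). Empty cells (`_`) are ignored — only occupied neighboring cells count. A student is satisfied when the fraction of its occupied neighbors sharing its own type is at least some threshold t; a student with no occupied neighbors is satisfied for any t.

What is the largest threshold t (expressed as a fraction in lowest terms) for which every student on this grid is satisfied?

0/1

(1,1)N 2/2
(1,2)N 2/2
(1,3)N 3/3
(1,4)N 2/2
(2,1)N 1/1
(2,3)N 3/3
(2,4)N 3/3
(3,2)N 1/1
(3,3)N 4/4
(3,4)N 2/2
(4,1)N 0/1
(4,3)N 2/2
(5,1)S 1/3
(5,2)N 1/2
(5,3)N 4/4
(5,4)N 1/2
(6,1)S 1/1
(6,3)N 1/2
(6,4)S 0/2
The smallest same-type fraction is 0/1 at (4,1), which reduces to 0/1. Any threshold above that leaves this student unsatisfied.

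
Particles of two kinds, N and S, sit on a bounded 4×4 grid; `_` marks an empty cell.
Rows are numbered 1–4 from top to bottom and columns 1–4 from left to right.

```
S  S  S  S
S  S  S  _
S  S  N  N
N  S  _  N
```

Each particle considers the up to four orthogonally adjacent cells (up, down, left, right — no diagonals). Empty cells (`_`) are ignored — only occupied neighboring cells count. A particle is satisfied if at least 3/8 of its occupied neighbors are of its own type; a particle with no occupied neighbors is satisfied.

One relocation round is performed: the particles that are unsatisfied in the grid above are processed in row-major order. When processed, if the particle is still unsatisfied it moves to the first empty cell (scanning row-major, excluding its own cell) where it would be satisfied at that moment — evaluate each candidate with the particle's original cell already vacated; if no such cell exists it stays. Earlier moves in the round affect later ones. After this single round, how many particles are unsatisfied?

Initially unsatisfied (in order): (3,3), (4,1).
  (3,3) → (4,3).
  (4,1) → (3,3).
Resulting grid:
S S S S
S S S _
S S N N
_ S N N
All satisfied now.

0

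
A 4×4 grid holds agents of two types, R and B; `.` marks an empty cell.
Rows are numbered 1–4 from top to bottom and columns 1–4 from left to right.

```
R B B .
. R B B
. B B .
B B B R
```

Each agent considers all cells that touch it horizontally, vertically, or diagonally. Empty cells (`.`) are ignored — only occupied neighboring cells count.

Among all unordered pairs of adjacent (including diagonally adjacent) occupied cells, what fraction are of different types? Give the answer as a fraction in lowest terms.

Scan each occupied cell's neighbors to the right and below (and the two forward diagonals) so each pair is counted once.
Row 1: R(1,1)–B(1,2)≠ R(1,1)–R(2,2)= B(1,2)–B(1,3)= B(1,2)–R(2,2)≠ B(1,2)–B(2,3)= B(1,3)–B(2,3)= B(1,3)–B(2,4)= B(1,3)–R(2,2)≠  → 3/8 unlike.
Row 2: R(2,2)–B(2,3)≠ R(2,2)–B(3,2)≠ R(2,2)–B(3,3)≠ B(2,3)–B(2,4)= B(2,3)–B(3,3)= B(2,3)–B(3,2)= B(2,4)–B(3,3)=  → 3/7 unlike.
Row 3: B(3,2)–B(3,3)= B(3,2)–B(4,2)= B(3,2)–B(4,3)= B(3,2)–B(4,1)= B(3,3)–B(4,3)= B(3,3)–R(4,4)≠ B(3,3)–B(4,2)=  → 1/7 unlike.
Row 4: B(4,1)–B(4,2)= B(4,2)–B(4,3)= B(4,3)–R(4,4)≠  → 1/3 unlike.
Total adjacent occupied pairs: 25; unlike-type pairs: 8.
8/25 is already in lowest terms.

8/25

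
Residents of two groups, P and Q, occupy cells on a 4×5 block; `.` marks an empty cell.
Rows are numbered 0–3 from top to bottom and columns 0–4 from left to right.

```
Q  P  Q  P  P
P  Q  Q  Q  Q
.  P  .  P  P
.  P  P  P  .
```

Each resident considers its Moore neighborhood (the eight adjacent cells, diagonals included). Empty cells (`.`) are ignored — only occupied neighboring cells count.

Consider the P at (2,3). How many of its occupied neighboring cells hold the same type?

Occupied neighbors of (2,3): (1,2)=Q, (1,3)=Q, (1,4)=Q, (2,4)=P, (3,2)=P, (3,3)=P.
Same type (P): 3 of 6.

3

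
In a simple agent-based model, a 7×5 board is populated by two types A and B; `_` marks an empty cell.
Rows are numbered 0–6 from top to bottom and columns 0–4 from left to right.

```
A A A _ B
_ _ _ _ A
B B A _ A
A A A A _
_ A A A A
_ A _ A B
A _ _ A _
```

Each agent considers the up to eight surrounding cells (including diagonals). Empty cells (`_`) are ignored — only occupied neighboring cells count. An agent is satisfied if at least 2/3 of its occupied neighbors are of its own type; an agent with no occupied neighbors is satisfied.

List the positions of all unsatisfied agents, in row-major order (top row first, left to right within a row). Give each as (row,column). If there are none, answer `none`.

(0,4), (1,4), (2,0), (2,1), (3,0), (5,4), (6,3)

Row 0: (0,0)A 1/1 ✓ · (0,1)A 2/2 ✓ · (0,2)A 1/1 ✓ · (0,4)B 0/1 ✗
Row 1: (1,4)A 1/2 ✗
Row 2: (2,0)B 1/3 ✗ · (2,1)B 1/5 ✗ · (2,2)A 3/4 ✓ · (2,4)A 2/2 ✓
Row 3: (3,0)A 2/4 ✗ · (3,1)A 5/7 ✓ · (3,2)A 6/7 ✓ · (3,3)A 6/6 ✓
Row 4: (4,1)A 5/5 ✓ · (4,2)A 7/7 ✓ · (4,3)A 5/6 ✓ · (4,4)A 3/4 ✓
Row 5: (5,1)A 3/3 ✓ · (5,3)A 4/5 ✓ · (5,4)B 0/4 ✗
Row 6: (6,0)A 1/1 ✓ · (6,3)A 1/2 ✗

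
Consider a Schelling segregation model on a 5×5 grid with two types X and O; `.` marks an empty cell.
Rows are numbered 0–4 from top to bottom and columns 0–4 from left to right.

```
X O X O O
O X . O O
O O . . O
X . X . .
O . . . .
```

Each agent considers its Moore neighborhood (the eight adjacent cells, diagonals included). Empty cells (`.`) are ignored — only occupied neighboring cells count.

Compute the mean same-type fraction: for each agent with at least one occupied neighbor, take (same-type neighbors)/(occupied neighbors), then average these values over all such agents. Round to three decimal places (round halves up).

0.481

Row 0: (0,0)X 1/3 · (0,1)O 1/4 · (0,2)X 1/4 · (0,3)O 3/4 · (0,4)O 3/3
Row 1: (1,0)O 3/5 · (1,1)X 2/6 · (1,3)O 4/5 · (1,4)O 4/4
Row 2: (2,0)O 2/4 · (2,1)O 2/5 · (2,4)O 2/2
Row 3: (3,0)X 0/3 · (3,2)X 0/1
Row 4: (4,0)O 0/1
Sum over 15 agents: 1/3 + 1/4 + 1/4 + 3/4 + 3/3 + 3/5 + 2/6 + 4/5 + 4/4 + 2/4 + 2/5 + 2/2 + 0/3 + 0/1 + 0/1 = 433/60; mean = 433/60 ÷ 15 = 433/900 = 0.481111… → 0.481.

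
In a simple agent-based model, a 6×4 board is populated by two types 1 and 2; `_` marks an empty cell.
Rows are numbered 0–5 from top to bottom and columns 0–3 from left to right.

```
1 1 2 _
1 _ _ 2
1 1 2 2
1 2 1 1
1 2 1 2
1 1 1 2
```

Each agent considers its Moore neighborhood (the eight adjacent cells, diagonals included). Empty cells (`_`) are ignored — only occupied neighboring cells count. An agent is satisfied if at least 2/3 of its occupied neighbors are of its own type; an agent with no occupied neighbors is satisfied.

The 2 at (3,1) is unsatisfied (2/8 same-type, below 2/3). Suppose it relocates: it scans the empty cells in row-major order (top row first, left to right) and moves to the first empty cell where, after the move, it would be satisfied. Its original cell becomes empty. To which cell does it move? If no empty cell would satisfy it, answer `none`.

(0,3)

Vacating (3,1). Empty cells in order:
  (0,3): 2/2 same-type → satisfied — stop here.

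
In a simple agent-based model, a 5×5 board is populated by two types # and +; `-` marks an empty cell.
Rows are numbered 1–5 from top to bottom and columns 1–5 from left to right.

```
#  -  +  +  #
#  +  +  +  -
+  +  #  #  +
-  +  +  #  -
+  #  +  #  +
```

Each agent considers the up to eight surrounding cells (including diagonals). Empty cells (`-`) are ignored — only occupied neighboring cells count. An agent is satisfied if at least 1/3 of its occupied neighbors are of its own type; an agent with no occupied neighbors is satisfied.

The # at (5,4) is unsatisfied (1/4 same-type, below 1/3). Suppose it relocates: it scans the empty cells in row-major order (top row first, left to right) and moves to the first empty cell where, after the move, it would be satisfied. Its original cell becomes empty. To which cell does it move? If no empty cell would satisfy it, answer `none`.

Vacating (5,4). Empty cells in order:
  (1,2): 2/5 same-type → satisfied — stop here.

(1,2)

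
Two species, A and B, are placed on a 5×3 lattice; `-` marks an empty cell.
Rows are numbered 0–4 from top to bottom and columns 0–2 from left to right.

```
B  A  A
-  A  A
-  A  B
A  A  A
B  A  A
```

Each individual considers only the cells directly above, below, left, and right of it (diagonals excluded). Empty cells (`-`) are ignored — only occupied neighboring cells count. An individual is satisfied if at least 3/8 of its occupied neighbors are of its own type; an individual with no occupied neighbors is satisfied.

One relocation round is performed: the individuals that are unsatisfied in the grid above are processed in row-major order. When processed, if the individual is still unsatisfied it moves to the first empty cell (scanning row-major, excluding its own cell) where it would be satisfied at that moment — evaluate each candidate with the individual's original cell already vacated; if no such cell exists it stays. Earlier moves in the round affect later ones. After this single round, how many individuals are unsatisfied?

1

Initially unsatisfied (in order): (0,0), (2,2), (4,0).
  (0,0): no empty cell satisfies it; stays.
  (2,2) → (1,0).
  (4,0): no empty cell satisfies it; stays.
Resulting grid:
B A A
B A A
- A -
A A A
B A A
Unsatisfied now: (4,0).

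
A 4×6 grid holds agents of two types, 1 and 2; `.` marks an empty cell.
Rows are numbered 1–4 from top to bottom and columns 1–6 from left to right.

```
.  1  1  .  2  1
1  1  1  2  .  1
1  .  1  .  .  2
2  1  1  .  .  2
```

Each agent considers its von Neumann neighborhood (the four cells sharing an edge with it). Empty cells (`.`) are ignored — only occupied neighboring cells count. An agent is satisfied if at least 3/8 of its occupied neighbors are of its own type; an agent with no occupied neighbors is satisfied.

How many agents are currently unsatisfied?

Row 1: (1,2)1 2/2 ok · (1,3)1 2/2 ok · (1,5)2 0/1 unhappy · (1,6)1 1/2 ok
Row 2: (2,1)1 2/2 ok · (2,2)1 3/3 ok · (2,3)1 3/4 ok · (2,4)2 0/1 unhappy · (2,6)1 1/2 ok
Row 3: (3,1)1 1/2 ok · (3,3)1 2/2 ok · (3,6)2 1/2 ok
Row 4: (4,1)2 0/2 unhappy · (4,2)1 1/2 ok · (4,3)1 2/2 ok · (4,6)2 1/1 ok
Unsatisfied: (1,5), (2,4), (4,1) — 3 in total.

3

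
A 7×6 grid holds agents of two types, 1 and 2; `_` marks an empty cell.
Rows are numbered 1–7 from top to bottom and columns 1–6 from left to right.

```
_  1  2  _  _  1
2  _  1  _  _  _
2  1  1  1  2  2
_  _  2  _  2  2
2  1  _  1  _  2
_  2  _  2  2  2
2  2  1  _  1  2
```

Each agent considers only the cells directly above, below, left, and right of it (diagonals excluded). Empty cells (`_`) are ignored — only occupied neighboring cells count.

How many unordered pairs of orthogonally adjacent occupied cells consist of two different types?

11

Scan each occupied cell's neighbors to the right and below so each pair is counted once.
From row 1: 2 unlike of 2 pairs (running 2/2).
From row 2: 0 unlike of 2 pairs (running 2/4).
From row 3: 3 unlike of 8 pairs (running 5/12).
From row 4: 0 unlike of 2 pairs (running 5/14).
From row 5: 3 unlike of 4 pairs (running 8/18).
From row 6: 1 unlike of 5 pairs (running 9/23).
From row 7: 2 unlike of 3 pairs (running 11/26).
Total adjacent occupied pairs: 26; unlike-type pairs: 11.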